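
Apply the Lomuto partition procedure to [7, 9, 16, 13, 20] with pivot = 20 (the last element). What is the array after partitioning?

Lomuto partition with pivot = 20:

Initial array: [7, 9, 16, 13, 20]

arr[0]=7 <= 20: swap with position 0, array becomes [7, 9, 16, 13, 20]
arr[1]=9 <= 20: swap with position 1, array becomes [7, 9, 16, 13, 20]
arr[2]=16 <= 20: swap with position 2, array becomes [7, 9, 16, 13, 20]
arr[3]=13 <= 20: swap with position 3, array becomes [7, 9, 16, 13, 20]

Place pivot at position 4: [7, 9, 16, 13, 20]
Pivot position: 4

After partitioning with pivot 20, the array becomes [7, 9, 16, 13, 20]. The pivot is placed at index 4. All elements to the left of the pivot are <= 20, and all elements to the right are > 20.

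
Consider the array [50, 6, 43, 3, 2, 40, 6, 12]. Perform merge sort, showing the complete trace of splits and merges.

Merge sort trace:

Split: [50, 6, 43, 3, 2, 40, 6, 12] -> [50, 6, 43, 3] and [2, 40, 6, 12]
  Split: [50, 6, 43, 3] -> [50, 6] and [43, 3]
    Split: [50, 6] -> [50] and [6]
    Merge: [50] + [6] -> [6, 50]
    Split: [43, 3] -> [43] and [3]
    Merge: [43] + [3] -> [3, 43]
  Merge: [6, 50] + [3, 43] -> [3, 6, 43, 50]
  Split: [2, 40, 6, 12] -> [2, 40] and [6, 12]
    Split: [2, 40] -> [2] and [40]
    Merge: [2] + [40] -> [2, 40]
    Split: [6, 12] -> [6] and [12]
    Merge: [6] + [12] -> [6, 12]
  Merge: [2, 40] + [6, 12] -> [2, 6, 12, 40]
Merge: [3, 6, 43, 50] + [2, 6, 12, 40] -> [2, 3, 6, 6, 12, 40, 43, 50]

Final sorted array: [2, 3, 6, 6, 12, 40, 43, 50]

The merge sort proceeds by recursively splitting the array and merging sorted halves.
After all merges, the sorted array is [2, 3, 6, 6, 12, 40, 43, 50].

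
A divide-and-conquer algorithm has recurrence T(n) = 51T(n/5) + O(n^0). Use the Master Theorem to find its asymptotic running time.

Master Theorem for T(n) = 51T(n/5) + O(n^0):

a = 51, b = 5, c = 0
log_b(a) = log_5(51) = 2.4430

Case 1: c = 0 < log_5(51) = 2.4430
T(n) = O(n^(log_5 51))

For T(n) = 51T(n/5) + O(n^0): log_5(51) = 2.4430. This is Case 1 of the Master Theorem (c < log_b(a), work dominated by leaves), giving O(n^(log_5 51)).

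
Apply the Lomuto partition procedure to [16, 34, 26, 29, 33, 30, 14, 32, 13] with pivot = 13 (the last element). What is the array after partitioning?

Lomuto partition with pivot = 13:

Initial array: [16, 34, 26, 29, 33, 30, 14, 32, 13]

arr[0]=16 > 13: no swap
arr[1]=34 > 13: no swap
arr[2]=26 > 13: no swap
arr[3]=29 > 13: no swap
arr[4]=33 > 13: no swap
arr[5]=30 > 13: no swap
arr[6]=14 > 13: no swap
arr[7]=32 > 13: no swap

Place pivot at position 0: [13, 34, 26, 29, 33, 30, 14, 32, 16]
Pivot position: 0

After partitioning with pivot 13, the array becomes [13, 34, 26, 29, 33, 30, 14, 32, 16]. The pivot is placed at index 0. All elements to the left of the pivot are <= 13, and all elements to the right are > 13.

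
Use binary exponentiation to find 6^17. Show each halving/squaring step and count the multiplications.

Computing 6^17 by squaring (build up from 6^1; each line after the first costs one multiplication):

6^1 = 6
6^2 = (6^1)^2 = 6^2 = 36
6^4 = (6^2)^2 = 36^2 = 1296
6^8 = (6^4)^2 = 1296^2 = 1679616
6^16 = (6^8)^2 = 1679616^2 = 2821109907456
6^17 = 6 * 6^16 = 6 * 2821109907456 = 16926659444736

Result: 16926659444736
Multiplications needed: 5 (5 lines after 6^1)

6^17 = 16926659444736. Using exponentiation by squaring, this requires 5 multiplications. The key idea: if the exponent is even, square the half-power; if odd, multiply by the base once.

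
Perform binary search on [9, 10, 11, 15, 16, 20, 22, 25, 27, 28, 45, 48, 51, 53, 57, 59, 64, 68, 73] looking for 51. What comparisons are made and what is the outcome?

Binary search for 51 in [9, 10, 11, 15, 16, 20, 22, 25, 27, 28, 45, 48, 51, 53, 57, 59, 64, 68, 73]:

lo=0, hi=18, mid=9, arr[mid]=28 -> 28 < 51, search right half
lo=10, hi=18, mid=14, arr[mid]=57 -> 57 > 51, search left half
lo=10, hi=13, mid=11, arr[mid]=48 -> 48 < 51, search right half
lo=12, hi=13, mid=12, arr[mid]=51 -> Found target at index 12!

Binary search finds 51 at index 12 after 4 comparisons. The search repeatedly halves the search space by comparing with the middle element.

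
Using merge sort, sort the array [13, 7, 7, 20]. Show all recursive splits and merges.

Merge sort trace:

Split: [13, 7, 7, 20] -> [13, 7] and [7, 20]
  Split: [13, 7] -> [13] and [7]
  Merge: [13] + [7] -> [7, 13]
  Split: [7, 20] -> [7] and [20]
  Merge: [7] + [20] -> [7, 20]
Merge: [7, 13] + [7, 20] -> [7, 7, 13, 20]

Final sorted array: [7, 7, 13, 20]

The merge sort proceeds by recursively splitting the array and merging sorted halves.
After all merges, the sorted array is [7, 7, 13, 20].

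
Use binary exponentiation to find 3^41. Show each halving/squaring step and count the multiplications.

Computing 3^41 by squaring (build up from 3^1; each line after the first costs one multiplication):

3^1 = 3
3^2 = (3^1)^2 = 3^2 = 9
3^4 = (3^2)^2 = 9^2 = 81
3^5 = 3 * 3^4 = 3 * 81 = 243
3^10 = (3^5)^2 = 243^2 = 59049
3^20 = (3^10)^2 = 59049^2 = 3486784401
3^40 = (3^20)^2 = 3486784401^2 = 12157665459056928801
3^41 = 3 * 3^40 = 3 * 12157665459056928801 = 36472996377170786403

Result: 36472996377170786403
Multiplications needed: 7 (7 lines after 3^1)

3^41 = 36472996377170786403. Using exponentiation by squaring, this requires 7 multiplications. The key idea: if the exponent is even, square the half-power; if odd, multiply by the base once.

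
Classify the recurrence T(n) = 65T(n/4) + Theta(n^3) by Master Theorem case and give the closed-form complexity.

Master Theorem for T(n) = 65T(n/4) + O(n^3):

a = 65, b = 4, c = 3
log_b(a) = log_4(65) = 3.0112

Case 1: c = 3 < log_4(65) = 3.0112
T(n) = O(n^(log_4 65))

For T(n) = 65T(n/4) + O(n^3): log_4(65) = 3.0112. This is Case 1 of the Master Theorem (c < log_b(a), work dominated by leaves), giving O(n^(log_4 65)).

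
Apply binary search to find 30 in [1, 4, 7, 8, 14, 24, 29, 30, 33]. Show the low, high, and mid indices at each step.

Binary search for 30 in [1, 4, 7, 8, 14, 24, 29, 30, 33]:

lo=0, hi=8, mid=4, arr[mid]=14 -> 14 < 30, search right half
lo=5, hi=8, mid=6, arr[mid]=29 -> 29 < 30, search right half
lo=7, hi=8, mid=7, arr[mid]=30 -> Found target at index 7!

Binary search finds 30 at index 7 after 3 comparisons. The search repeatedly halves the search space by comparing with the middle element.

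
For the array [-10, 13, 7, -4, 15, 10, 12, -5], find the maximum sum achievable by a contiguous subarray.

Using Kadane's algorithm on [-10, 13, 7, -4, 15, 10, 12, -5]:

Scanning through the array:
Position 1 (value 13): max_ending_here = 13, max_so_far = 13
Position 2 (value 7): max_ending_here = 20, max_so_far = 20
Position 3 (value -4): max_ending_here = 16, max_so_far = 20
Position 4 (value 15): max_ending_here = 31, max_so_far = 31
Position 5 (value 10): max_ending_here = 41, max_so_far = 41
Position 6 (value 12): max_ending_here = 53, max_so_far = 53
Position 7 (value -5): max_ending_here = 48, max_so_far = 53

Maximum subarray: [13, 7, -4, 15, 10, 12]
Maximum sum: 53

The maximum subarray is [13, 7, -4, 15, 10, 12] with sum 53. This subarray runs from index 1 to index 6.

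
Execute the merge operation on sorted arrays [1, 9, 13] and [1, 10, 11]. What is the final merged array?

Merging process:

Compare 1 vs 1: take 1 from left. Merged: [1]
Compare 9 vs 1: take 1 from right. Merged: [1, 1]
Compare 9 vs 10: take 9 from left. Merged: [1, 1, 9]
Compare 13 vs 10: take 10 from right. Merged: [1, 1, 9, 10]
Compare 13 vs 11: take 11 from right. Merged: [1, 1, 9, 10, 11]
Append remaining from left: [13]. Merged: [1, 1, 9, 10, 11, 13]

Final merged array: [1, 1, 9, 10, 11, 13]
Total comparisons: 5

The merged array is [1, 1, 9, 10, 11, 13], requiring 5 comparisons. The merge step runs in O(n) time where n is the total number of elements.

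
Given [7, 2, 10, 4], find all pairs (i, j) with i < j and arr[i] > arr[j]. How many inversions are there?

Finding inversions in [7, 2, 10, 4]:

(0, 1): arr[0]=7 > arr[1]=2
(0, 3): arr[0]=7 > arr[3]=4
(2, 3): arr[2]=10 > arr[3]=4

Total inversions: 3

The array has 3 inversion(s): (0,1), (0,3), (2,3). Each pair (i,j) satisfies i < j and arr[i] > arr[j].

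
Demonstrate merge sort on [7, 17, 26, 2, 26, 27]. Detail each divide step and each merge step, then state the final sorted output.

Merge sort trace:

Split: [7, 17, 26, 2, 26, 27] -> [7, 17, 26] and [2, 26, 27]
  Split: [7, 17, 26] -> [7] and [17, 26]
    Split: [17, 26] -> [17] and [26]
    Merge: [17] + [26] -> [17, 26]
  Merge: [7] + [17, 26] -> [7, 17, 26]
  Split: [2, 26, 27] -> [2] and [26, 27]
    Split: [26, 27] -> [26] and [27]
    Merge: [26] + [27] -> [26, 27]
  Merge: [2] + [26, 27] -> [2, 26, 27]
Merge: [7, 17, 26] + [2, 26, 27] -> [2, 7, 17, 26, 26, 27]

Final sorted array: [2, 7, 17, 26, 26, 27]

The merge sort proceeds by recursively splitting the array and merging sorted halves.
After all merges, the sorted array is [2, 7, 17, 26, 26, 27].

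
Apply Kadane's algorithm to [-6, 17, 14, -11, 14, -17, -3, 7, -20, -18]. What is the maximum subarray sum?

Using Kadane's algorithm on [-6, 17, 14, -11, 14, -17, -3, 7, -20, -18]:

Scanning through the array:
Position 1 (value 17): max_ending_here = 17, max_so_far = 17
Position 2 (value 14): max_ending_here = 31, max_so_far = 31
Position 3 (value -11): max_ending_here = 20, max_so_far = 31
Position 4 (value 14): max_ending_here = 34, max_so_far = 34
Position 5 (value -17): max_ending_here = 17, max_so_far = 34
Position 6 (value -3): max_ending_here = 14, max_so_far = 34
Position 7 (value 7): max_ending_here = 21, max_so_far = 34
Position 8 (value -20): max_ending_here = 1, max_so_far = 34
Position 9 (value -18): max_ending_here = -17, max_so_far = 34

Maximum subarray: [17, 14, -11, 14]
Maximum sum: 34

The maximum subarray is [17, 14, -11, 14] with sum 34. This subarray runs from index 1 to index 4.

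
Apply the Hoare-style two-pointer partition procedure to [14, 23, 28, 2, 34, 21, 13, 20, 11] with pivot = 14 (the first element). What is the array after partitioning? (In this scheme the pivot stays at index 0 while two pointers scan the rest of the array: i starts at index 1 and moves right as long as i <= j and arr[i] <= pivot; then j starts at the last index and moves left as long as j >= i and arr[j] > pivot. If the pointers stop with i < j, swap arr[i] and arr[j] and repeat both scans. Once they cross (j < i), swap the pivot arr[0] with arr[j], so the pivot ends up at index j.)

Hoare-style two-pointer partition with pivot = 14:

Initial array: [14, 23, 28, 2, 34, 21, 13, 20, 11]

Pointers start at i = 1, j = 8.
i stops at index 1 (arr[1]=23 > 14), j stops at index 8 (arr[8]=11 <= 14): swap arr[1] and arr[8], array becomes [14, 11, 28, 2, 34, 21, 13, 20, 23]
i stops at index 2 (arr[2]=28 > 14), j stops at index 6 (arr[6]=13 <= 14): swap arr[2] and arr[6], array becomes [14, 11, 13, 2, 34, 21, 28, 20, 23]
i ends at 4, j ends at 3: the pointers have crossed (j < i), so scanning stops.

Swap pivot arr[0] with arr[3] to place pivot at position 3: [2, 11, 13, 14, 34, 21, 28, 20, 23]
Pivot position: 3

After partitioning with pivot 14, the array becomes [2, 11, 13, 14, 34, 21, 28, 20, 23]. The pivot is placed at index 3. All elements to the left of the pivot are <= 14, and all elements to the right are > 14.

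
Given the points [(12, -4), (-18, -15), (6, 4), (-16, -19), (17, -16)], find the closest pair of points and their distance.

Computing all pairwise distances among 5 points:

d((12, -4), (-18, -15)) = 31.9531
d((12, -4), (6, 4)) = 10.0
d((12, -4), (-16, -19)) = 31.7648
d((12, -4), (17, -16)) = 13.0
d((-18, -15), (6, 4)) = 30.6105
d((-18, -15), (-16, -19)) = 4.4721 <-- minimum
d((-18, -15), (17, -16)) = 35.0143
d((6, 4), (-16, -19)) = 31.8277
d((6, 4), (17, -16)) = 22.8254
d((-16, -19), (17, -16)) = 33.1361

Closest pair: (-18, -15) and (-16, -19) with distance 4.4721

The closest pair is (-18, -15) and (-16, -19) with Euclidean distance 4.4721. For 5 points, brute-force pairwise comparison is shown above. For large n, the divide-and-conquer algorithm (sort by x, recurse on halves, check the dividing strip) achieves O(n log n).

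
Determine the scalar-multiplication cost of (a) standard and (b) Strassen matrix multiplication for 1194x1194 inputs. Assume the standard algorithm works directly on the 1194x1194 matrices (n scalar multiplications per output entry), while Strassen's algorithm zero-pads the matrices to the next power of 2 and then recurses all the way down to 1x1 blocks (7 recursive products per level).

Matrix multiplication for 1194x1194 matrices:

Strassen's algorithm requires power-of-2 dimensions. Pad 1194x1194 to 2048x2048 (next power of 2).

Standard algorithm: 1194^3 = 1702209384 multiplications
Strassen's algorithm: 7^(log2(2048)) = 7^11 = 1977326743 multiplications
Difference: 1702209384 - 1977326743 = -275117359 (Strassen uses MORE here due to padding overhead — for small or just-over-power-of-2 n, padding can outweigh the per-level savings)

Standard: 1702209384 multiplications (1194^3). Strassen: 1977326743 multiplications (7^11, after padding to 2048x2048). Strassen reduces 8 recursive multiplications to 7 at each level.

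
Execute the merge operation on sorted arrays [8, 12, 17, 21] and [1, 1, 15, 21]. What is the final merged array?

Merging process:

Compare 8 vs 1: take 1 from right. Merged: [1]
Compare 8 vs 1: take 1 from right. Merged: [1, 1]
Compare 8 vs 15: take 8 from left. Merged: [1, 1, 8]
Compare 12 vs 15: take 12 from left. Merged: [1, 1, 8, 12]
Compare 17 vs 15: take 15 from right. Merged: [1, 1, 8, 12, 15]
Compare 17 vs 21: take 17 from left. Merged: [1, 1, 8, 12, 15, 17]
Compare 21 vs 21: take 21 from left. Merged: [1, 1, 8, 12, 15, 17, 21]
Append remaining from right: [21]. Merged: [1, 1, 8, 12, 15, 17, 21, 21]

Final merged array: [1, 1, 8, 12, 15, 17, 21, 21]
Total comparisons: 7

The merged array is [1, 1, 8, 12, 15, 17, 21, 21], requiring 7 comparisons. The merge step runs in O(n) time where n is the total number of elements.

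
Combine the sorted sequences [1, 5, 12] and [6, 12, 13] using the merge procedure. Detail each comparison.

Merging process:

Compare 1 vs 6: take 1 from left. Merged: [1]
Compare 5 vs 6: take 5 from left. Merged: [1, 5]
Compare 12 vs 6: take 6 from right. Merged: [1, 5, 6]
Compare 12 vs 12: take 12 from left. Merged: [1, 5, 6, 12]
Append remaining from right: [12, 13]. Merged: [1, 5, 6, 12, 12, 13]

Final merged array: [1, 5, 6, 12, 12, 13]
Total comparisons: 4

The merged array is [1, 5, 6, 12, 12, 13], requiring 4 comparisons. The merge step runs in O(n) time where n is the total number of elements.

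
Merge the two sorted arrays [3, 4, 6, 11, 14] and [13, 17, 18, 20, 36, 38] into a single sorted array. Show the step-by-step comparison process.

Merging process:

Compare 3 vs 13: take 3 from left. Merged: [3]
Compare 4 vs 13: take 4 from left. Merged: [3, 4]
Compare 6 vs 13: take 6 from left. Merged: [3, 4, 6]
Compare 11 vs 13: take 11 from left. Merged: [3, 4, 6, 11]
Compare 14 vs 13: take 13 from right. Merged: [3, 4, 6, 11, 13]
Compare 14 vs 17: take 14 from left. Merged: [3, 4, 6, 11, 13, 14]
Append remaining from right: [17, 18, 20, 36, 38]. Merged: [3, 4, 6, 11, 13, 14, 17, 18, 20, 36, 38]

Final merged array: [3, 4, 6, 11, 13, 14, 17, 18, 20, 36, 38]
Total comparisons: 6

The merged array is [3, 4, 6, 11, 13, 14, 17, 18, 20, 36, 38], requiring 6 comparisons. The merge step runs in O(n) time where n is the total number of elements.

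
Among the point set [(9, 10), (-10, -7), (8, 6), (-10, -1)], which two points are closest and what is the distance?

Computing all pairwise distances among 4 points:

d((9, 10), (-10, -7)) = 25.4951
d((9, 10), (8, 6)) = 4.1231 <-- minimum
d((9, 10), (-10, -1)) = 21.9545
d((-10, -7), (8, 6)) = 22.2036
d((-10, -7), (-10, -1)) = 6.0
d((8, 6), (-10, -1)) = 19.3132

Closest pair: (9, 10) and (8, 6) with distance 4.1231

The closest pair is (9, 10) and (8, 6) with Euclidean distance 4.1231. For 4 points, brute-force pairwise comparison is shown above. For large n, the divide-and-conquer algorithm (sort by x, recurse on halves, check the dividing strip) achieves O(n log n).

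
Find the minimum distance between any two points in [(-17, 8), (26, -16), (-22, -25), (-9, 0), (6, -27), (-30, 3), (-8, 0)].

Computing all pairwise distances among 7 points:

d((-17, 8), (26, -16)) = 49.2443
d((-17, 8), (-22, -25)) = 33.3766
d((-17, 8), (-9, 0)) = 11.3137
d((-17, 8), (6, -27)) = 41.8808
d((-17, 8), (-30, 3)) = 13.9284
d((-17, 8), (-8, 0)) = 12.0416
d((26, -16), (-22, -25)) = 48.8365
d((26, -16), (-9, 0)) = 38.4838
d((26, -16), (6, -27)) = 22.8254
d((26, -16), (-30, 3)) = 59.1354
d((26, -16), (-8, 0)) = 37.5766
d((-22, -25), (-9, 0)) = 28.178
d((-22, -25), (6, -27)) = 28.0713
d((-22, -25), (-30, 3)) = 29.1204
d((-22, -25), (-8, 0)) = 28.6531
d((-9, 0), (6, -27)) = 30.8869
d((-9, 0), (-30, 3)) = 21.2132
d((-9, 0), (-8, 0)) = 1.0 <-- minimum
d((6, -27), (-30, 3)) = 46.8615
d((6, -27), (-8, 0)) = 30.4138
d((-30, 3), (-8, 0)) = 22.2036

Closest pair: (-9, 0) and (-8, 0) with distance 1.0

The closest pair is (-9, 0) and (-8, 0) with Euclidean distance 1.0. For 7 points, brute-force pairwise comparison is shown above. For large n, the divide-and-conquer algorithm (sort by x, recurse on halves, check the dividing strip) achieves O(n log n).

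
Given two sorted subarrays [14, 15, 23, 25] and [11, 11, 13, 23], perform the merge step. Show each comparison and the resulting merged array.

Merging process:

Compare 14 vs 11: take 11 from right. Merged: [11]
Compare 14 vs 11: take 11 from right. Merged: [11, 11]
Compare 14 vs 13: take 13 from right. Merged: [11, 11, 13]
Compare 14 vs 23: take 14 from left. Merged: [11, 11, 13, 14]
Compare 15 vs 23: take 15 from left. Merged: [11, 11, 13, 14, 15]
Compare 23 vs 23: take 23 from left. Merged: [11, 11, 13, 14, 15, 23]
Compare 25 vs 23: take 23 from right. Merged: [11, 11, 13, 14, 15, 23, 23]
Append remaining from left: [25]. Merged: [11, 11, 13, 14, 15, 23, 23, 25]

Final merged array: [11, 11, 13, 14, 15, 23, 23, 25]
Total comparisons: 7

The merged array is [11, 11, 13, 14, 15, 23, 23, 25], requiring 7 comparisons. The merge step runs in O(n) time where n is the total number of elements.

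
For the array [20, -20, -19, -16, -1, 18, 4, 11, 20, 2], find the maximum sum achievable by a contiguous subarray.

Using Kadane's algorithm on [20, -20, -19, -16, -1, 18, 4, 11, 20, 2]:

Scanning through the array:
Position 1 (value -20): max_ending_here = 0, max_so_far = 20
Position 2 (value -19): max_ending_here = -19, max_so_far = 20
Position 3 (value -16): max_ending_here = -16, max_so_far = 20
Position 4 (value -1): max_ending_here = -1, max_so_far = 20
Position 5 (value 18): max_ending_here = 18, max_so_far = 20
Position 6 (value 4): max_ending_here = 22, max_so_far = 22
Position 7 (value 11): max_ending_here = 33, max_so_far = 33
Position 8 (value 20): max_ending_here = 53, max_so_far = 53
Position 9 (value 2): max_ending_here = 55, max_so_far = 55

Maximum subarray: [18, 4, 11, 20, 2]
Maximum sum: 55

The maximum subarray is [18, 4, 11, 20, 2] with sum 55. This subarray runs from index 5 to index 9.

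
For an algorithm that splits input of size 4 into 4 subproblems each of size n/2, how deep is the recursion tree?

For divide and conquer with division factor 2:

Problem sizes at each level:
Level 0: 4
Level 1: 2
Level 2: 1

The root is level 0 and the size-1 base case is level 2 (the tree spans levels 0 through 2, i.e. 3 levels counting the root), so the depth is the number of divisions: log_2(4) = 2

The recursion tree depth is log_2(4) = 2. At each level, the problem size is divided by 2, so it takes 2 divisions to reduce to a base case of size 1. The algorithm makes 4 recursive calls at each level.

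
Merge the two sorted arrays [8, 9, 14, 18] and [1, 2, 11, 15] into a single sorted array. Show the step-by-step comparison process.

Merging process:

Compare 8 vs 1: take 1 from right. Merged: [1]
Compare 8 vs 2: take 2 from right. Merged: [1, 2]
Compare 8 vs 11: take 8 from left. Merged: [1, 2, 8]
Compare 9 vs 11: take 9 from left. Merged: [1, 2, 8, 9]
Compare 14 vs 11: take 11 from right. Merged: [1, 2, 8, 9, 11]
Compare 14 vs 15: take 14 from left. Merged: [1, 2, 8, 9, 11, 14]
Compare 18 vs 15: take 15 from right. Merged: [1, 2, 8, 9, 11, 14, 15]
Append remaining from left: [18]. Merged: [1, 2, 8, 9, 11, 14, 15, 18]

Final merged array: [1, 2, 8, 9, 11, 14, 15, 18]
Total comparisons: 7

The merged array is [1, 2, 8, 9, 11, 14, 15, 18], requiring 7 comparisons. The merge step runs in O(n) time where n is the total number of elements.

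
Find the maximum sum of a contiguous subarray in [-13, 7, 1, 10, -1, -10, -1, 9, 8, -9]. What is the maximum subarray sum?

Using Kadane's algorithm on [-13, 7, 1, 10, -1, -10, -1, 9, 8, -9]:

Scanning through the array:
Position 1 (value 7): max_ending_here = 7, max_so_far = 7
Position 2 (value 1): max_ending_here = 8, max_so_far = 8
Position 3 (value 10): max_ending_here = 18, max_so_far = 18
Position 4 (value -1): max_ending_here = 17, max_so_far = 18
Position 5 (value -10): max_ending_here = 7, max_so_far = 18
Position 6 (value -1): max_ending_here = 6, max_so_far = 18
Position 7 (value 9): max_ending_here = 15, max_so_far = 18
Position 8 (value 8): max_ending_here = 23, max_so_far = 23
Position 9 (value -9): max_ending_here = 14, max_so_far = 23

Maximum subarray: [7, 1, 10, -1, -10, -1, 9, 8]
Maximum sum: 23

The maximum subarray is [7, 1, 10, -1, -10, -1, 9, 8] with sum 23. This subarray runs from index 1 to index 8.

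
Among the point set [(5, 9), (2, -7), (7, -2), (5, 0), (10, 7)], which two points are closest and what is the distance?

Computing all pairwise distances among 5 points:

d((5, 9), (2, -7)) = 16.2788
d((5, 9), (7, -2)) = 11.1803
d((5, 9), (5, 0)) = 9.0
d((5, 9), (10, 7)) = 5.3852
d((2, -7), (7, -2)) = 7.0711
d((2, -7), (5, 0)) = 7.6158
d((2, -7), (10, 7)) = 16.1245
d((7, -2), (5, 0)) = 2.8284 <-- minimum
d((7, -2), (10, 7)) = 9.4868
d((5, 0), (10, 7)) = 8.6023

Closest pair: (7, -2) and (5, 0) with distance 2.8284

The closest pair is (7, -2) and (5, 0) with Euclidean distance 2.8284. For 5 points, brute-force pairwise comparison is shown above. For large n, the divide-and-conquer algorithm (sort by x, recurse on halves, check the dividing strip) achieves O(n log n).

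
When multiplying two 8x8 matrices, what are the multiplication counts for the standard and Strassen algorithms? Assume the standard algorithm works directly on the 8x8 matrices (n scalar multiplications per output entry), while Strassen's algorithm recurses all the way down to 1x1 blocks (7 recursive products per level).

Matrix multiplication for 8x8 matrices:

Standard algorithm: 8^3 = 512 multiplications
Strassen's algorithm: 7^(log2(8)) = 7^3 = 343 multiplications
Savings: 512 - 343 = 169 multiplications

Standard: 512 multiplications (8^3). Strassen: 343 multiplications (7^3). Strassen reduces 8 recursive multiplications to 7 at each level.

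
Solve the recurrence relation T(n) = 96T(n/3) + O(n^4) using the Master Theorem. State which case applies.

Master Theorem for T(n) = 96T(n/3) + O(n^4):

a = 96, b = 3, c = 4
log_b(a) = log_3(96) = 4.1546

Case 1: c = 4 < log_3(96) = 4.1546
T(n) = O(n^(log_3 96))

For T(n) = 96T(n/3) + O(n^4): log_3(96) = 4.1546. This is Case 1 of the Master Theorem (c < log_b(a), work dominated by leaves), giving O(n^(log_3 96)).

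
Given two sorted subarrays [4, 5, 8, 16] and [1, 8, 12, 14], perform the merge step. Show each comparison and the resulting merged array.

Merging process:

Compare 4 vs 1: take 1 from right. Merged: [1]
Compare 4 vs 8: take 4 from left. Merged: [1, 4]
Compare 5 vs 8: take 5 from left. Merged: [1, 4, 5]
Compare 8 vs 8: take 8 from left. Merged: [1, 4, 5, 8]
Compare 16 vs 8: take 8 from right. Merged: [1, 4, 5, 8, 8]
Compare 16 vs 12: take 12 from right. Merged: [1, 4, 5, 8, 8, 12]
Compare 16 vs 14: take 14 from right. Merged: [1, 4, 5, 8, 8, 12, 14]
Append remaining from left: [16]. Merged: [1, 4, 5, 8, 8, 12, 14, 16]

Final merged array: [1, 4, 5, 8, 8, 12, 14, 16]
Total comparisons: 7

The merged array is [1, 4, 5, 8, 8, 12, 14, 16], requiring 7 comparisons. The merge step runs in O(n) time where n is the total number of elements.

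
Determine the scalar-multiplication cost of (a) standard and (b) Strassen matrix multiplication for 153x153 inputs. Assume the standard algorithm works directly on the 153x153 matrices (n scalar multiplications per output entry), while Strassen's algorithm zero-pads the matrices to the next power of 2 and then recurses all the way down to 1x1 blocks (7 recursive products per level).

Matrix multiplication for 153x153 matrices:

Strassen's algorithm requires power-of-2 dimensions. Pad 153x153 to 256x256 (next power of 2).

Standard algorithm: 153^3 = 3581577 multiplications
Strassen's algorithm: 7^(log2(256)) = 7^8 = 5764801 multiplications
Difference: 3581577 - 5764801 = -2183224 (Strassen uses MORE here due to padding overhead — for small or just-over-power-of-2 n, padding can outweigh the per-level savings)

Standard: 3581577 multiplications (153^3). Strassen: 5764801 multiplications (7^8, after padding to 256x256). Strassen reduces 8 recursive multiplications to 7 at each level.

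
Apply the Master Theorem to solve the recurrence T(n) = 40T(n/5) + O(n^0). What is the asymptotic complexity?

Master Theorem for T(n) = 40T(n/5) + O(n^0):

a = 40, b = 5, c = 0
log_b(a) = log_5(40) = 2.2920

Case 1: c = 0 < log_5(40) = 2.2920
T(n) = O(n^(log_5 40))

For T(n) = 40T(n/5) + O(n^0): log_5(40) = 2.2920. This is Case 1 of the Master Theorem (c < log_b(a), work dominated by leaves), giving O(n^(log_5 40)).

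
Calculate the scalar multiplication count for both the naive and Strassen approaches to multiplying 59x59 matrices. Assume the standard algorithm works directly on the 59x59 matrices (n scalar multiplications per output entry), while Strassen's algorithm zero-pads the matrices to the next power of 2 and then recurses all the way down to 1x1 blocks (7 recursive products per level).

Matrix multiplication for 59x59 matrices:

Strassen's algorithm requires power-of-2 dimensions. Pad 59x59 to 64x64 (next power of 2).

Standard algorithm: 59^3 = 205379 multiplications
Strassen's algorithm: 7^(log2(64)) = 7^6 = 117649 multiplications
Savings: 205379 - 117649 = 87730 multiplications

Standard: 205379 multiplications (59^3). Strassen: 117649 multiplications (7^6, after padding to 64x64). Strassen reduces 8 recursive multiplications to 7 at each level.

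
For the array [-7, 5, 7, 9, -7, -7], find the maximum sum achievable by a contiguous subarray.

Using Kadane's algorithm on [-7, 5, 7, 9, -7, -7]:

Scanning through the array:
Position 1 (value 5): max_ending_here = 5, max_so_far = 5
Position 2 (value 7): max_ending_here = 12, max_so_far = 12
Position 3 (value 9): max_ending_here = 21, max_so_far = 21
Position 4 (value -7): max_ending_here = 14, max_so_far = 21
Position 5 (value -7): max_ending_here = 7, max_so_far = 21

Maximum subarray: [5, 7, 9]
Maximum sum: 21

The maximum subarray is [5, 7, 9] with sum 21. This subarray runs from index 1 to index 3.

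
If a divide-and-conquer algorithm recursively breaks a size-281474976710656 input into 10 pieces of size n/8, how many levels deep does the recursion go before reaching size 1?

For divide and conquer with division factor 8:

Problem sizes at each level:
Level 0: 281474976710656
Level 1: 35184372088832
Level 2: 4398046511104
Level 3: 549755813888
Level 4: 68719476736
Level 5: 8589934592
Level 6: 1073741824
Level 7: 134217728
Level 8: 16777216
Level 9: 2097152
Level 10: 262144
Level 11: 32768
Level 12: 4096
Level 13: 512
Level 14: 64
Level 15: 8
Level 16: 1

The root is level 0 and the size-1 base case is level 16 (the tree spans levels 0 through 16, i.e. 17 levels counting the root), so the depth is the number of divisions: log_8(281474976710656) = 16

The recursion tree depth is log_8(281474976710656) = 16. At each level, the problem size is divided by 8, so it takes 16 divisions to reduce to a base case of size 1. The algorithm makes 10 recursive calls at each level.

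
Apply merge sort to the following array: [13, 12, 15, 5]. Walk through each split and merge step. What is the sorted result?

Merge sort trace:

Split: [13, 12, 15, 5] -> [13, 12] and [15, 5]
  Split: [13, 12] -> [13] and [12]
  Merge: [13] + [12] -> [12, 13]
  Split: [15, 5] -> [15] and [5]
  Merge: [15] + [5] -> [5, 15]
Merge: [12, 13] + [5, 15] -> [5, 12, 13, 15]

Final sorted array: [5, 12, 13, 15]

The merge sort proceeds by recursively splitting the array and merging sorted halves.
After all merges, the sorted array is [5, 12, 13, 15].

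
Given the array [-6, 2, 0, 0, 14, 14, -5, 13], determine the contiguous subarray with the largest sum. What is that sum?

Using Kadane's algorithm on [-6, 2, 0, 0, 14, 14, -5, 13]:

Scanning through the array:
Position 1 (value 2): max_ending_here = 2, max_so_far = 2
Position 2 (value 0): max_ending_here = 2, max_so_far = 2
Position 3 (value 0): max_ending_here = 2, max_so_far = 2
Position 4 (value 14): max_ending_here = 16, max_so_far = 16
Position 5 (value 14): max_ending_here = 30, max_so_far = 30
Position 6 (value -5): max_ending_here = 25, max_so_far = 30
Position 7 (value 13): max_ending_here = 38, max_so_far = 38

Maximum subarray: [2, 0, 0, 14, 14, -5, 13]
Maximum sum: 38

The maximum subarray is [2, 0, 0, 14, 14, -5, 13] with sum 38. This subarray runs from index 1 to index 7.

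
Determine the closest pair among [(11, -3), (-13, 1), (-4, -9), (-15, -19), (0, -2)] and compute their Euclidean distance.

Computing all pairwise distances among 5 points:

d((11, -3), (-13, 1)) = 24.3311
d((11, -3), (-4, -9)) = 16.1555
d((11, -3), (-15, -19)) = 30.5287
d((11, -3), (0, -2)) = 11.0454
d((-13, 1), (-4, -9)) = 13.4536
d((-13, 1), (-15, -19)) = 20.0998
d((-13, 1), (0, -2)) = 13.3417
d((-4, -9), (-15, -19)) = 14.8661
d((-4, -9), (0, -2)) = 8.0623 <-- minimum
d((-15, -19), (0, -2)) = 22.6716

Closest pair: (-4, -9) and (0, -2) with distance 8.0623

The closest pair is (-4, -9) and (0, -2) with Euclidean distance 8.0623. For 5 points, brute-force pairwise comparison is shown above. For large n, the divide-and-conquer algorithm (sort by x, recurse on halves, check the dividing strip) achieves O(n log n).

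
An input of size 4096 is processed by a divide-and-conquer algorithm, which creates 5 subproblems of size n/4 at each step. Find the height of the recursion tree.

For divide and conquer with division factor 4:

Problem sizes at each level:
Level 0: 4096
Level 1: 1024
Level 2: 256
Level 3: 64
Level 4: 16
Level 5: 4
Level 6: 1

The root is level 0 and the size-1 base case is level 6 (the tree spans levels 0 through 6, i.e. 7 levels counting the root), so the depth is the number of divisions: log_4(4096) = 6

The recursion tree depth is log_4(4096) = 6. At each level, the problem size is divided by 4, so it takes 6 divisions to reduce to a base case of size 1. The algorithm makes 5 recursive calls at each level.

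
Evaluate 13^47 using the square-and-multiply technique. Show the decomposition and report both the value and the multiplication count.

Computing 13^47 by squaring (build up from 13^1; each line after the first costs one multiplication):

13^1 = 13
13^2 = (13^1)^2 = 13^2 = 169
13^4 = (13^2)^2 = 169^2 = 28561
13^5 = 13 * 13^4 = 13 * 28561 = 371293
13^10 = (13^5)^2 = 371293^2 = 137858491849
13^11 = 13 * 13^10 = 13 * 137858491849 = 1792160394037
13^22 = (13^11)^2 = 1792160394037^2 = 3211838877954855105157369
13^23 = 13 * 13^22 = 13 * 3211838877954855105157369 = 41753905413413116367045797
13^46 = (13^23)^2 = 41753905413413116367045797^2 = 1743388617272249143997555461487119439669521095365209
13^47 = 13 * 13^46 = 13 * 1743388617272249143997555461487119439669521095365209 = 22664052024539238871968220999332552715703774239747717

Result: 22664052024539238871968220999332552715703774239747717
Multiplications needed: 9 (9 lines after 13^1)

13^47 = 22664052024539238871968220999332552715703774239747717. Using exponentiation by squaring, this requires 9 multiplications. The key idea: if the exponent is even, square the half-power; if odd, multiply by the base once.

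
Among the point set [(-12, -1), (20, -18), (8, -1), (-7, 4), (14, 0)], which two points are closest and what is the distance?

Computing all pairwise distances among 5 points:

d((-12, -1), (20, -18)) = 36.2353
d((-12, -1), (8, -1)) = 20.0
d((-12, -1), (-7, 4)) = 7.0711
d((-12, -1), (14, 0)) = 26.0192
d((20, -18), (8, -1)) = 20.8087
d((20, -18), (-7, 4)) = 34.8281
d((20, -18), (14, 0)) = 18.9737
d((8, -1), (-7, 4)) = 15.8114
d((8, -1), (14, 0)) = 6.0828 <-- minimum
d((-7, 4), (14, 0)) = 21.3776

Closest pair: (8, -1) and (14, 0) with distance 6.0828

The closest pair is (8, -1) and (14, 0) with Euclidean distance 6.0828. For 5 points, brute-force pairwise comparison is shown above. For large n, the divide-and-conquer algorithm (sort by x, recurse on halves, check the dividing strip) achieves O(n log n).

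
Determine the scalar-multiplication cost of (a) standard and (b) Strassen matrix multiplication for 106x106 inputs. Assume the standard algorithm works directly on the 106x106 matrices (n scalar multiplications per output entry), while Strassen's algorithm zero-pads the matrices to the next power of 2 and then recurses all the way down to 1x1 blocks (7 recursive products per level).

Matrix multiplication for 106x106 matrices:

Strassen's algorithm requires power-of-2 dimensions. Pad 106x106 to 128x128 (next power of 2).

Standard algorithm: 106^3 = 1191016 multiplications
Strassen's algorithm: 7^(log2(128)) = 7^7 = 823543 multiplications
Savings: 1191016 - 823543 = 367473 multiplications

Standard: 1191016 multiplications (106^3). Strassen: 823543 multiplications (7^7, after padding to 128x128). Strassen reduces 8 recursive multiplications to 7 at each level.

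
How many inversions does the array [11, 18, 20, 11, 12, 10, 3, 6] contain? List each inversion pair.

Finding inversions in [11, 18, 20, 11, 12, 10, 3, 6]:

(0, 5): arr[0]=11 > arr[5]=10
(0, 6): arr[0]=11 > arr[6]=3
(0, 7): arr[0]=11 > arr[7]=6
(1, 3): arr[1]=18 > arr[3]=11
(1, 4): arr[1]=18 > arr[4]=12
(1, 5): arr[1]=18 > arr[5]=10
(1, 6): arr[1]=18 > arr[6]=3
(1, 7): arr[1]=18 > arr[7]=6
(2, 3): arr[2]=20 > arr[3]=11
(2, 4): arr[2]=20 > arr[4]=12
(2, 5): arr[2]=20 > arr[5]=10
(2, 6): arr[2]=20 > arr[6]=3
(2, 7): arr[2]=20 > arr[7]=6
(3, 5): arr[3]=11 > arr[5]=10
(3, 6): arr[3]=11 > arr[6]=3
(3, 7): arr[3]=11 > arr[7]=6
(4, 5): arr[4]=12 > arr[5]=10
(4, 6): arr[4]=12 > arr[6]=3
(4, 7): arr[4]=12 > arr[7]=6
(5, 6): arr[5]=10 > arr[6]=3
(5, 7): arr[5]=10 > arr[7]=6

Total inversions: 21

The array has 21 inversion(s): (0,5), (0,6), (0,7), (1,3), (1,4), (1,5), (1,6), (1,7), (2,3), (2,4), (2,5), (2,6), (2,7), (3,5), (3,6), (3,7), (4,5), (4,6), (4,7), (5,6), (5,7). Each pair (i,j) satisfies i < j and arr[i] > arr[j].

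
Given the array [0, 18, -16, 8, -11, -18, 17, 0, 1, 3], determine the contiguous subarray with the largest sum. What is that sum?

Using Kadane's algorithm on [0, 18, -16, 8, -11, -18, 17, 0, 1, 3]:

Scanning through the array:
Position 1 (value 18): max_ending_here = 18, max_so_far = 18
Position 2 (value -16): max_ending_here = 2, max_so_far = 18
Position 3 (value 8): max_ending_here = 10, max_so_far = 18
Position 4 (value -11): max_ending_here = -1, max_so_far = 18
Position 5 (value -18): max_ending_here = -18, max_so_far = 18
Position 6 (value 17): max_ending_here = 17, max_so_far = 18
Position 7 (value 0): max_ending_here = 17, max_so_far = 18
Position 8 (value 1): max_ending_here = 18, max_so_far = 18
Position 9 (value 3): max_ending_here = 21, max_so_far = 21

Maximum subarray: [17, 0, 1, 3]
Maximum sum: 21

The maximum subarray is [17, 0, 1, 3] with sum 21. This subarray runs from index 6 to index 9.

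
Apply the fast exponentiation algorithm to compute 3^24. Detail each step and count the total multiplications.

Computing 3^24 by squaring (build up from 3^1; each line after the first costs one multiplication):

3^1 = 3
3^2 = (3^1)^2 = 3^2 = 9
3^3 = 3 * 3^2 = 3 * 9 = 27
3^6 = (3^3)^2 = 27^2 = 729
3^12 = (3^6)^2 = 729^2 = 531441
3^24 = (3^12)^2 = 531441^2 = 282429536481

Result: 282429536481
Multiplications needed: 5 (5 lines after 3^1)

3^24 = 282429536481. Using exponentiation by squaring, this requires 5 multiplications. The key idea: if the exponent is even, square the half-power; if odd, multiply by the base once.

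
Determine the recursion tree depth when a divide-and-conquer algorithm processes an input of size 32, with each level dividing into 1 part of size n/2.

For divide and conquer with division factor 2:

Problem sizes at each level:
Level 0: 32
Level 1: 16
Level 2: 8
Level 3: 4
Level 4: 2
Level 5: 1

The root is level 0 and the size-1 base case is level 5 (the tree spans levels 0 through 5, i.e. 6 levels counting the root), so the depth is the number of divisions: log_2(32) = 5

The recursion tree depth is log_2(32) = 5. At each level, the problem size is divided by 2, so it takes 5 divisions to reduce to a base case of size 1. The algorithm makes 1 recursive call at each level.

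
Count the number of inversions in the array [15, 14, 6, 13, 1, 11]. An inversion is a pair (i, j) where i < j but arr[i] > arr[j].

Finding inversions in [15, 14, 6, 13, 1, 11]:

(0, 1): arr[0]=15 > arr[1]=14
(0, 2): arr[0]=15 > arr[2]=6
(0, 3): arr[0]=15 > arr[3]=13
(0, 4): arr[0]=15 > arr[4]=1
(0, 5): arr[0]=15 > arr[5]=11
(1, 2): arr[1]=14 > arr[2]=6
(1, 3): arr[1]=14 > arr[3]=13
(1, 4): arr[1]=14 > arr[4]=1
(1, 5): arr[1]=14 > arr[5]=11
(2, 4): arr[2]=6 > arr[4]=1
(3, 4): arr[3]=13 > arr[4]=1
(3, 5): arr[3]=13 > arr[5]=11

Total inversions: 12

The array has 12 inversion(s): (0,1), (0,2), (0,3), (0,4), (0,5), (1,2), (1,3), (1,4), (1,5), (2,4), (3,4), (3,5). Each pair (i,j) satisfies i < j and arr[i] > arr[j].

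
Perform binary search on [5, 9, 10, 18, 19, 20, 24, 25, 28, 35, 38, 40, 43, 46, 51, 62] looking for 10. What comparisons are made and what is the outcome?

Binary search for 10 in [5, 9, 10, 18, 19, 20, 24, 25, 28, 35, 38, 40, 43, 46, 51, 62]:

lo=0, hi=15, mid=7, arr[mid]=25 -> 25 > 10, search left half
lo=0, hi=6, mid=3, arr[mid]=18 -> 18 > 10, search left half
lo=0, hi=2, mid=1, arr[mid]=9 -> 9 < 10, search right half
lo=2, hi=2, mid=2, arr[mid]=10 -> Found target at index 2!

Binary search finds 10 at index 2 after 4 comparisons. The search repeatedly halves the search space by comparing with the middle element.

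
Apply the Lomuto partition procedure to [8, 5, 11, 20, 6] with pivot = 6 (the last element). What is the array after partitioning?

Lomuto partition with pivot = 6:

Initial array: [8, 5, 11, 20, 6]

arr[0]=8 > 6: no swap
arr[1]=5 <= 6: swap with position 0, array becomes [5, 8, 11, 20, 6]
arr[2]=11 > 6: no swap
arr[3]=20 > 6: no swap

Place pivot at position 1: [5, 6, 11, 20, 8]
Pivot position: 1

After partitioning with pivot 6, the array becomes [5, 6, 11, 20, 8]. The pivot is placed at index 1. All elements to the left of the pivot are <= 6, and all elements to the right are > 6.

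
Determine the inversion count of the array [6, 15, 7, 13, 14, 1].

Finding inversions in [6, 15, 7, 13, 14, 1]:

(0, 5): arr[0]=6 > arr[5]=1
(1, 2): arr[1]=15 > arr[2]=7
(1, 3): arr[1]=15 > arr[3]=13
(1, 4): arr[1]=15 > arr[4]=14
(1, 5): arr[1]=15 > arr[5]=1
(2, 5): arr[2]=7 > arr[5]=1
(3, 5): arr[3]=13 > arr[5]=1
(4, 5): arr[4]=14 > arr[5]=1

Total inversions: 8

The array has 8 inversion(s): (0,5), (1,2), (1,3), (1,4), (1,5), (2,5), (3,5), (4,5). Each pair (i,j) satisfies i < j and arr[i] > arr[j].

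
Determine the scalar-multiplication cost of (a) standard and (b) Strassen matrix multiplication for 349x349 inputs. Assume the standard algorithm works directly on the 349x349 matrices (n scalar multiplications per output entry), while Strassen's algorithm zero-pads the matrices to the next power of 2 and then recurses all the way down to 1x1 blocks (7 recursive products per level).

Matrix multiplication for 349x349 matrices:

Strassen's algorithm requires power-of-2 dimensions. Pad 349x349 to 512x512 (next power of 2).

Standard algorithm: 349^3 = 42508549 multiplications
Strassen's algorithm: 7^(log2(512)) = 7^9 = 40353607 multiplications
Savings: 42508549 - 40353607 = 2154942 multiplications

Standard: 42508549 multiplications (349^3). Strassen: 40353607 multiplications (7^9, after padding to 512x512). Strassen reduces 8 recursive multiplications to 7 at each level.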